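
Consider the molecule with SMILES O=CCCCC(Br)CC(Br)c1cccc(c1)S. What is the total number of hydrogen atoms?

Walk through each heavy atom and fill implicit hydrogens from standard valence (C 4, N 3, O 2, S 2, halogen 1); for lowercase aromatic atoms, an aromatic c carries 1 H when it has two neighbours and 0 H with three, and aromatic n carries 0 H:
  atom 1: O, bond orders sum to 2 (valence 2) → 0 H
  atom 2: C, bond orders sum to 3 (valence 4) → 1 H
  atom 3: C, bond orders sum to 2 (valence 4) → 2 H
  atom 4: C, bond orders sum to 2 (valence 4) → 2 H
  atom 5: C, bond orders sum to 2 (valence 4) → 2 H
  atom 6: C, bond orders sum to 3 (valence 4) → 1 H
  atom 7: Br (halogen, monovalent) → 0 H
  atom 8: C, bond orders sum to 2 (valence 4) → 2 H
  atom 9: C, bond orders sum to 3 (valence 4) → 1 H
  atom 10: Br (halogen, monovalent) → 0 H
  atom 11: aromatic c, 3 neighbours → 0 H
  atom 12: aromatic c, 2 neighbours → 1 H
  atom 13: aromatic c, 2 neighbours → 1 H
  atom 14: aromatic c, 2 neighbours → 1 H
  atom 15: aromatic c, 3 neighbours → 0 H
  atom 16: aromatic c, 2 neighbours → 1 H
  atom 17: S, bond orders sum to 1 (valence 2) → 1 H
Total hydrogens: 16.

16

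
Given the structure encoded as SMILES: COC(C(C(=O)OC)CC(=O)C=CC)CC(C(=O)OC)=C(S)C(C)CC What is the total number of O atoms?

6

Scan the SMILES for O atoms (remember two-letter symbols like Cl and Br are single atoms).
Oxygen count: 6.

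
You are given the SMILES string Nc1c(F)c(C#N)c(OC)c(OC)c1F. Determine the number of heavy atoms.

15

Every atom symbol written in the SMILES (organic subset) is one heavy atom; implicit H are not written.
Heavy atoms by element → C:9, F:2, N:2, O:2.
Total: 15.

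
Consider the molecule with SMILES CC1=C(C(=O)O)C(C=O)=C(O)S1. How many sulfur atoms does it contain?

Scan the SMILES for S atoms (remember two-letter symbols like Cl and Br are single atoms).
Sulfur count: 1.

1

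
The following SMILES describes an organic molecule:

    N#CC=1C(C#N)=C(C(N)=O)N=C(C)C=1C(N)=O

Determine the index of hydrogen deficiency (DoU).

10

Degree of unsaturation = (number of rings) + (number of π bonds).
Ring closures in the SMILES: 1.
π bonds: 5 double bonds (each 1 DoU), 2 triple bonds (each 2 DoU) → 9 DoU from unsaturation.
Total DoU = 1 + 9 = 10.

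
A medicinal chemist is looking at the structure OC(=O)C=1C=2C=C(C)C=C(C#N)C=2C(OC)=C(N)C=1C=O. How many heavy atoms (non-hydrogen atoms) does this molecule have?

21

Every atom symbol written in the SMILES (organic subset) is one heavy atom; implicit H are not written.
Heavy atoms by element → C:15, N:2, O:4.
Total: 21.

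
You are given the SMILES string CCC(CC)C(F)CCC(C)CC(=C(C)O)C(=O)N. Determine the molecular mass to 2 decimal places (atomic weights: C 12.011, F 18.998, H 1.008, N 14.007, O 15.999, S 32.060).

First, the molecular formula is C15H28FNO2 (counting implicit H from valence).
  C: 15 × 12.011 = 180.165
  F: 1 × 18.998 = 18.998
  H: 28 × 1.008 = 28.224
  N: 1 × 14.007 = 14.007
  O: 2 × 15.999 = 31.998
Sum: 15×12.011 + 1×18.998 + 28×1.008 + 1×14.007 + 2×15.999 = 273.392 → 273.39 g/mol.

273.39 g/mol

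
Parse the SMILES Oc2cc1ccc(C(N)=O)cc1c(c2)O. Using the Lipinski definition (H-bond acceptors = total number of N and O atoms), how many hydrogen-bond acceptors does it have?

N atoms: 1; O atoms: 3.
Lipinski HBA = 1 + 3 = 4.

4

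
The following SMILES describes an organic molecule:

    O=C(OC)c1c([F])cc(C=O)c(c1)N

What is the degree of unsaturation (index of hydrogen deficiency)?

Molecular formula: C9H8FNO3.
DoU = (2C + 2 + N − H − X) / 2, where X is the halogen count and O/S are ignored.
    = (2·9 + 2 + 1 − 8 − 1) / 2 = 12 / 2 = 6.

6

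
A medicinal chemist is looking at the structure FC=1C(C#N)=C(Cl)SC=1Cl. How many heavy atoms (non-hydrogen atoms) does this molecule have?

10

Every atom symbol written in the SMILES (organic subset) is one heavy atom; implicit H are not written.
Heavy atoms by element → C:5, Cl:2, F:1, N:1, S:1.
Total: 10.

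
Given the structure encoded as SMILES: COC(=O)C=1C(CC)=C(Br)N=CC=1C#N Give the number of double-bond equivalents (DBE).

7

Degree of unsaturation = (number of rings) + (number of π bonds).
Ring closures in the SMILES: 1.
π bonds: 4 double bonds (each 1 DoU), 1 triple bond (each 2 DoU) → 6 DoU from unsaturation.
Total DoU = 1 + 6 = 7.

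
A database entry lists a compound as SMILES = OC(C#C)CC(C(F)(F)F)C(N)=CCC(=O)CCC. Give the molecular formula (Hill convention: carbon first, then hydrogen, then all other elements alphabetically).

C13H18F3NO2

Walk through each heavy atom and fill implicit hydrogens from standard valence (C 4, N 3, O 2, S 2, halogen 1):
  atom 1: O, bond orders sum to 1 (valence 2) → 1 H
  atom 2: C, bond orders sum to 3 (valence 4) → 1 H
  atom 3: C, bond orders sum to 4 (valence 4) → 0 H
  atom 4: C, bond orders sum to 3 (valence 4) → 1 H
  atom 5: C, bond orders sum to 2 (valence 4) → 2 H
  atom 6: C, bond orders sum to 3 (valence 4) → 1 H
  atom 7: C, bond orders sum to 4 (valence 4) → 0 H
  atom 8: F (halogen, monovalent) → 0 H
  atom 9: F (halogen, monovalent) → 0 H
  atom 10: F (halogen, monovalent) → 0 H
  atom 11: C, bond orders sum to 4 (valence 4) → 0 H
  atom 12: N, bond orders sum to 1 (valence 3) → 2 H
  atom 13: C, bond orders sum to 3 (valence 4) → 1 H
  atom 14: C, bond orders sum to 2 (valence 4) → 2 H
  atom 15: C, bond orders sum to 4 (valence 4) → 0 H
  atom 16: O, bond orders sum to 2 (valence 2) → 0 H
  atom 17: C, bond orders sum to 2 (valence 4) → 2 H
  atom 18: C, bond orders sum to 2 (valence 4) → 2 H
  atom 19: C, bond orders sum to 1 (valence 4) → 3 H
Totals → C:13, H:18, F:3, N:1, O:2.
In Hill order: C13H18F3NO2.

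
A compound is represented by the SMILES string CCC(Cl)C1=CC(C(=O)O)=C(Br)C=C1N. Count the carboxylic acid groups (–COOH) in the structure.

1

The carboxylic acid motif appears at heavy-atom position 8 in the SMILES.
Other groups present: 1 primary amine.
Carboxylic acid count: 1.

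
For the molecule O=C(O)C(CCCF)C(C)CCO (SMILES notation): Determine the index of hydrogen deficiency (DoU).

Molecular formula: C9H17FO3.
DoU = (2C + 2 + N − H − X) / 2, where X is the halogen count and O/S are ignored.
    = (2·9 + 2 + 0 − 17 − 1) / 2 = 2 / 2 = 1.

1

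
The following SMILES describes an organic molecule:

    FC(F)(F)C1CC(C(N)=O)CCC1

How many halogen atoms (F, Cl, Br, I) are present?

Halogen atoms appear at heavy-atom positions 1, 3, 4 (3×F).
Other groups present: 1 amide.
Halogen count: 3.

3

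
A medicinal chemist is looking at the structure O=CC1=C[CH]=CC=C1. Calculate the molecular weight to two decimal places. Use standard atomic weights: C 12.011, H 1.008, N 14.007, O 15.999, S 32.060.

First, the molecular formula is C7H6O (counting implicit H from valence).
  C: 7 × 12.011 = 84.077
  H: 6 × 1.008 = 6.048
  O: 1 × 15.999 = 15.999
Sum: 7×12.011 + 6×1.008 + 1×15.999 = 106.124 → 106.12 g/mol.

106.12 g/mol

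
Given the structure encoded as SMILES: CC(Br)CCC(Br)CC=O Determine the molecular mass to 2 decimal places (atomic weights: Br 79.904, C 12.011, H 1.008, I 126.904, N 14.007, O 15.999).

271.98 g/mol

First, the molecular formula is C7H12Br2O (counting implicit H from valence).
  Br: 2 × 79.904 = 159.808
  C: 7 × 12.011 = 84.077
  H: 12 × 1.008 = 12.096
  O: 1 × 15.999 = 15.999
Sum: 2×79.904 + 7×12.011 + 12×1.008 + 1×15.999 = 271.980 → 271.98 g/mol.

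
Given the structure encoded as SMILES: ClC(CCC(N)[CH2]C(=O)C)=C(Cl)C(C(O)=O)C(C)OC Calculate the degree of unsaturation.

Degree of unsaturation = (number of rings) + (number of π bonds).
Ring closures in the SMILES: 0.
π bonds: 3 double bonds (each 1 DoU) → 3 DoU from unsaturation.
Total DoU = 0 + 3 = 3.

3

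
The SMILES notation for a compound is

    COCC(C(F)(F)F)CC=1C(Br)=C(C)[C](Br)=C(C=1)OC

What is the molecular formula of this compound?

Walk through each heavy atom and fill implicit hydrogens from standard valence (C 4, N 3, O 2, S 2, halogen 1):
  atom 1: C, bond orders sum to 1 (valence 4) → 3 H
  atom 2: O, bond orders sum to 2 (valence 2) → 0 H
  atom 3: C, bond orders sum to 2 (valence 4) → 2 H
  atom 4: C, bond orders sum to 3 (valence 4) → 1 H
  atom 5: C, bond orders sum to 4 (valence 4) → 0 H
  atom 6: F (halogen, monovalent) → 0 H
  atom 7: F (halogen, monovalent) → 0 H
  atom 8: F (halogen, monovalent) → 0 H
  atom 9: C, bond orders sum to 2 (valence 4) → 2 H
  atom 10: C, bond orders sum to 4 (valence 4) → 0 H
  atom 11: C, bond orders sum to 4 (valence 4) → 0 H
  atom 12: Br (halogen, monovalent) → 0 H
  atom 13: C, bond orders sum to 4 (valence 4) → 0 H
  atom 14: C, bond orders sum to 1 (valence 4) → 3 H
  atom 15: C with explicit H count 0
  atom 16: Br (halogen, monovalent) → 0 H
  atom 17: C, bond orders sum to 4 (valence 4) → 0 H
  atom 18: C, bond orders sum to 3 (valence 4) → 1 H
  atom 19: O, bond orders sum to 2 (valence 2) → 0 H
  atom 20: C, bond orders sum to 1 (valence 4) → 3 H
Totals → C:13, H:15, Br:2, F:3, O:2.
In Hill order: C13H15Br2F3O2.

C13H15Br2F3O2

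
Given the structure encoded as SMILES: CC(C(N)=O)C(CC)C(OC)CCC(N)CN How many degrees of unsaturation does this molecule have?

Degree of unsaturation = (number of rings) + (number of π bonds).
Ring closures in the SMILES: 0.
π bonds: 1 double bond (each 1 DoU) → 1 DoU from unsaturation.
Total DoU = 0 + 1 = 1.

1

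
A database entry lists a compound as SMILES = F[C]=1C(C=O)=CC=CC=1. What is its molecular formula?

C7H5FO

Walk through each heavy atom and fill implicit hydrogens from standard valence (C 4, N 3, O 2, S 2, halogen 1):
  atom 1: F (halogen, monovalent) → 0 H
  atom 2: C with explicit H count 0
  atom 3: C, bond orders sum to 4 (valence 4) → 0 H
  atom 4: C, bond orders sum to 3 (valence 4) → 1 H
  atom 5: O, bond orders sum to 2 (valence 2) → 0 H
  atom 6: C, bond orders sum to 3 (valence 4) → 1 H
  atom 7: C, bond orders sum to 3 (valence 4) → 1 H
  atom 8: C, bond orders sum to 3 (valence 4) → 1 H
  atom 9: C, bond orders sum to 3 (valence 4) → 1 H
Totals → C:7, H:5, F:1, O:1.
In Hill order: C7H5FO.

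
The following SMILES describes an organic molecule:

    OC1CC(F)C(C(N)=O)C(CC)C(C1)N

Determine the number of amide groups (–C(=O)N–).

The amide motif appears at heavy-atom position 7 in the SMILES.
Other groups present: 1 hydroxyl, 1 primary amine.
Amide count: 1.

1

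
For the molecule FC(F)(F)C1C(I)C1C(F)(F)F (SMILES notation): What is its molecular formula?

C5H3F6I

Walk through each heavy atom and fill implicit hydrogens from standard valence (C 4, N 3, O 2, S 2, halogen 1):
  atom 1: F (halogen, monovalent) → 0 H
  atom 2: C, bond orders sum to 4 (valence 4) → 0 H
  atom 3: F (halogen, monovalent) → 0 H
  atom 4: F (halogen, monovalent) → 0 H
  atom 5: C, bond orders sum to 3 (valence 4) → 1 H
  atom 6: C, bond orders sum to 3 (valence 4) → 1 H
  atom 7: I (halogen, monovalent) → 0 H
  atom 8: C, bond orders sum to 3 (valence 4) → 1 H
  atom 9: C, bond orders sum to 4 (valence 4) → 0 H
  atom 10: F (halogen, monovalent) → 0 H
  atom 11: F (halogen, monovalent) → 0 H
  atom 12: F (halogen, monovalent) → 0 H
Totals → C:5, H:3, F:6, I:1.
In Hill order: C5H3F6I.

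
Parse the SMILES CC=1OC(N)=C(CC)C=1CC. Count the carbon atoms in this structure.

9

Count every carbon token in the SMILES (each C, including those in ring-closure positions and inside branches).
Carbon count: 9.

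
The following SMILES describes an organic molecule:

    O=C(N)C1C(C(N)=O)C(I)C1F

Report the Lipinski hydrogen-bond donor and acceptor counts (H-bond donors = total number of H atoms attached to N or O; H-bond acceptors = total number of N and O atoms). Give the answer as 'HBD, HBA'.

Donors: find every N or O and count the H atoms it carries.
  atom 1 (O): bond orders sum to 2 → 0 H
  atom 3 (N): bond orders sum to 1 → 2 H
  atom 7 (N): bond orders sum to 1 → 2 H
  atom 8 (O): bond orders sum to 2 → 0 H
Lipinski HBD = 4.
Acceptors: N atoms = 2, O atoms = 2 → HBA = 4.

4, 4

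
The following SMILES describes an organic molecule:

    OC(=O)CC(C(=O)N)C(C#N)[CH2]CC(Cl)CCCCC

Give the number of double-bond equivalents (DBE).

Degree of unsaturation = (number of rings) + (number of π bonds).
Ring closures in the SMILES: 0.
π bonds: 2 double bonds (each 1 DoU), 1 triple bond (each 2 DoU) → 4 DoU from unsaturation.
Total DoU = 0 + 4 = 4.

4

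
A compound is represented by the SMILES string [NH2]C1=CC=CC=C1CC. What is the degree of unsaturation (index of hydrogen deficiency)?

Degree of unsaturation = (number of rings) + (number of π bonds).
Ring closures in the SMILES: 1.
π bonds: 3 double bonds (each 1 DoU) → 3 DoU from unsaturation.
Total DoU = 1 + 3 = 4.

4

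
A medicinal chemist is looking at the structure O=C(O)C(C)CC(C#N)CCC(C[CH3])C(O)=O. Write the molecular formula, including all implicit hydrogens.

C12H19NO4

Walk through each heavy atom and fill implicit hydrogens from standard valence (C 4, N 3, O 2, S 2, halogen 1):
  atom 1: O, bond orders sum to 2 (valence 2) → 0 H
  atom 2: C, bond orders sum to 4 (valence 4) → 0 H
  atom 3: O, bond orders sum to 1 (valence 2) → 1 H
  atom 4: C, bond orders sum to 3 (valence 4) → 1 H
  atom 5: C, bond orders sum to 1 (valence 4) → 3 H
  atom 6: C, bond orders sum to 2 (valence 4) → 2 H
  atom 7: C, bond orders sum to 3 (valence 4) → 1 H
  atom 8: C, bond orders sum to 4 (valence 4) → 0 H
  atom 9: N, bond orders sum to 3 (valence 3) → 0 H
  atom 10: C, bond orders sum to 2 (valence 4) → 2 H
  atom 11: C, bond orders sum to 2 (valence 4) → 2 H
  atom 12: C, bond orders sum to 3 (valence 4) → 1 H
  atom 13: C, bond orders sum to 2 (valence 4) → 2 H
  atom 14: C with explicit H count 3
  atom 15: C, bond orders sum to 4 (valence 4) → 0 H
  atom 16: O, bond orders sum to 1 (valence 2) → 1 H
  atom 17: O, bond orders sum to 2 (valence 2) → 0 H
Totals → C:12, H:19, N:1, O:4.
In Hill order: C12H19NO4.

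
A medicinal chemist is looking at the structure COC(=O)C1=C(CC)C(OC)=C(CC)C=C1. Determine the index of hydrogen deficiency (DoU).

5

Degree of unsaturation = (number of rings) + (number of π bonds).
Ring closures in the SMILES: 1.
π bonds: 4 double bonds (each 1 DoU) → 4 DoU from unsaturation.
Total DoU = 1 + 4 = 5.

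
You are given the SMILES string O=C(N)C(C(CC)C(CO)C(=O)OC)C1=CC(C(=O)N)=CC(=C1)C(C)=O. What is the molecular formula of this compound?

C18H24N2O6

Walk through each heavy atom and fill implicit hydrogens from standard valence (C 4, N 3, O 2, S 2, halogen 1):
  atom 1: O, bond orders sum to 2 (valence 2) → 0 H
  atom 2: C, bond orders sum to 4 (valence 4) → 0 H
  atom 3: N, bond orders sum to 1 (valence 3) → 2 H
  atom 4: C, bond orders sum to 3 (valence 4) → 1 H
  atom 5: C, bond orders sum to 3 (valence 4) → 1 H
  atom 6: C, bond orders sum to 2 (valence 4) → 2 H
  atom 7: C, bond orders sum to 1 (valence 4) → 3 H
  atom 8: C, bond orders sum to 3 (valence 4) → 1 H
  atom 9: C, bond orders sum to 2 (valence 4) → 2 H
  atom 10: O, bond orders sum to 1 (valence 2) → 1 H
  atom 11: C, bond orders sum to 4 (valence 4) → 0 H
  atom 12: O, bond orders sum to 2 (valence 2) → 0 H
  atom 13: O, bond orders sum to 2 (valence 2) → 0 H
  atom 14: C, bond orders sum to 1 (valence 4) → 3 H
  atom 15: C, bond orders sum to 4 (valence 4) → 0 H
  atom 16: C, bond orders sum to 3 (valence 4) → 1 H
  atom 17: C, bond orders sum to 4 (valence 4) → 0 H
  atom 18: C, bond orders sum to 4 (valence 4) → 0 H
  atom 19: O, bond orders sum to 2 (valence 2) → 0 H
  atom 20: N, bond orders sum to 1 (valence 3) → 2 H
  atom 21: C, bond orders sum to 3 (valence 4) → 1 H
  atom 22: C, bond orders sum to 4 (valence 4) → 0 H
  atom 23: C, bond orders sum to 3 (valence 4) → 1 H
  atom 24: C, bond orders sum to 4 (valence 4) → 0 H
  atom 25: C, bond orders sum to 1 (valence 4) → 3 H
  atom 26: O, bond orders sum to 2 (valence 2) → 0 H
Totals → C:18, H:24, N:2, O:6.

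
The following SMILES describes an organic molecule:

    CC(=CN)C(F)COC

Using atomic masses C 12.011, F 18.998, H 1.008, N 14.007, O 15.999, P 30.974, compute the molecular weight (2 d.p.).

133.17 g/mol

First, the molecular formula is C6H12FNO (counting implicit H from valence).
  C: 6 × 12.011 = 72.066
  F: 1 × 18.998 = 18.998
  H: 12 × 1.008 = 12.096
  N: 1 × 14.007 = 14.007
  O: 1 × 15.999 = 15.999
Sum: 6×12.011 + 1×18.998 + 12×1.008 + 1×14.007 + 1×15.999 = 133.166 → 133.17 g/mol.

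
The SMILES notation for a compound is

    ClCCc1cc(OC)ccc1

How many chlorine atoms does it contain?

1

Scan the SMILES for Cl atoms (remember two-letter symbols like Cl and Br are single atoms).
Chlorine count: 1.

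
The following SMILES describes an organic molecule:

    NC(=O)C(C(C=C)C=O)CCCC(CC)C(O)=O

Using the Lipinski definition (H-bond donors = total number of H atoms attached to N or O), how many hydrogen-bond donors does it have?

Donors: find every N or O and count the H atoms it carries.
  atom 1 (N): bond orders sum to 1 → 2 H
  atom 3 (O): bond orders sum to 2 → 0 H
  atom 9 (O): bond orders sum to 2 → 0 H
  atom 17 (O): bond orders sum to 1 → 1 H
  atom 18 (O): bond orders sum to 2 → 0 H
Lipinski HBD = 3.

3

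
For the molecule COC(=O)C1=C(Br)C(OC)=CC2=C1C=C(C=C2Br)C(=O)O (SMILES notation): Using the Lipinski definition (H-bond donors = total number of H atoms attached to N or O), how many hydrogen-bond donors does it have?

1

Donors: find every N or O and count the H atoms it carries.
  atom 2 (O): bond orders sum to 2 → 0 H
  atom 4 (O): bond orders sum to 2 → 0 H
  atom 9 (O): bond orders sum to 2 → 0 H
  atom 20 (O): bond orders sum to 2 → 0 H
  atom 21 (O): bond orders sum to 1 → 1 H
Lipinski HBD = 1.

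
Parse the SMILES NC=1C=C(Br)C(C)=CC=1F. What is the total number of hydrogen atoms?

Walk through each heavy atom and fill implicit hydrogens from standard valence (C 4, N 3, O 2, S 2, halogen 1):
  atom 1: N, bond orders sum to 1 (valence 3) → 2 H
  atom 2: C, bond orders sum to 4 (valence 4) → 0 H
  atom 3: C, bond orders sum to 3 (valence 4) → 1 H
  atom 4: C, bond orders sum to 4 (valence 4) → 0 H
  atom 5: Br (halogen, monovalent) → 0 H
  atom 6: C, bond orders sum to 4 (valence 4) → 0 H
  atom 7: C, bond orders sum to 1 (valence 4) → 3 H
  atom 8: C, bond orders sum to 3 (valence 4) → 1 H
  atom 9: C, bond orders sum to 4 (valence 4) → 0 H
  atom 10: F (halogen, monovalent) → 0 H
Total hydrogens: 7.

7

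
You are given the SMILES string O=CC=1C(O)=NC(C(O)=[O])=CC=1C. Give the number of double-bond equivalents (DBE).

6

Degree of unsaturation = (number of rings) + (number of π bonds).
Ring closures in the SMILES: 1.
π bonds: 5 double bonds (each 1 DoU) → 5 DoU from unsaturation.
Total DoU = 1 + 5 = 6.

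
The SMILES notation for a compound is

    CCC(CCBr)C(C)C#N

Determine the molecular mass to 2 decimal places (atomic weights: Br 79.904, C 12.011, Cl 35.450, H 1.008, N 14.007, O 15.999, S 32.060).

First, the molecular formula is C8H14BrN (counting implicit H from valence).
  Br: 1 × 79.904 = 79.904
  C: 8 × 12.011 = 96.088
  H: 14 × 1.008 = 14.112
  N: 1 × 14.007 = 14.007
Sum: 1×79.904 + 8×12.011 + 14×1.008 + 1×14.007 = 204.111 → 204.11 g/mol.

204.11 g/mol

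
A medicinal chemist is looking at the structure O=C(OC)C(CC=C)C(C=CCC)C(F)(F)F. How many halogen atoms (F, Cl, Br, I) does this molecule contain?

Halogen atoms appear at heavy-atom positions 15, 16, 17 (3×F).
Other groups present: 2 alkene, 1 ester.
Halogen count: 3.

3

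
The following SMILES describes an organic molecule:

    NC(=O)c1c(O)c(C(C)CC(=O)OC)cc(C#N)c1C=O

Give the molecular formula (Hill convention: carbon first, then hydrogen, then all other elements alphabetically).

Walk through each heavy atom and fill implicit hydrogens from standard valence (C 4, N 3, O 2, S 2, halogen 1); for lowercase aromatic atoms, an aromatic c carries 1 H when it has two neighbours and 0 H with three, and aromatic n carries 0 H:
  atom 1: N, bond orders sum to 1 (valence 3) → 2 H
  atom 2: C, bond orders sum to 4 (valence 4) → 0 H
  atom 3: O, bond orders sum to 2 (valence 2) → 0 H
  atom 4: aromatic c, 3 neighbours → 0 H
  atom 5: aromatic c, 3 neighbours → 0 H
  atom 6: O, bond orders sum to 1 (valence 2) → 1 H
  atom 7: aromatic c, 3 neighbours → 0 H
  atom 8: C, bond orders sum to 3 (valence 4) → 1 H
  atom 9: C, bond orders sum to 1 (valence 4) → 3 H
  atom 10: C, bond orders sum to 2 (valence 4) → 2 H
  atom 11: C, bond orders sum to 4 (valence 4) → 0 H
  atom 12: O, bond orders sum to 2 (valence 2) → 0 H
  atom 13: O, bond orders sum to 2 (valence 2) → 0 H
  atom 14: C, bond orders sum to 1 (valence 4) → 3 H
  atom 15: aromatic c, 2 neighbours → 1 H
  atom 16: aromatic c, 3 neighbours → 0 H
  atom 17: C, bond orders sum to 4 (valence 4) → 0 H
  atom 18: N, bond orders sum to 3 (valence 3) → 0 H
  atom 19: aromatic c, 3 neighbours → 0 H
  atom 20: C, bond orders sum to 3 (valence 4) → 1 H
  atom 21: O, bond orders sum to 2 (valence 2) → 0 H
Totals → C:14, H:14, N:2, O:5.
In Hill order: C14H14N2O5.

C14H14N2O5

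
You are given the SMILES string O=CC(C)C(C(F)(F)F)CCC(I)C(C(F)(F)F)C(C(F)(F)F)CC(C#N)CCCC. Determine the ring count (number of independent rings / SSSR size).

0

In SMILES, each pair of matching ring-closure digits denotes one ring-closing bond; the number of such bonds equals the number of independent rings.
Ring-closure bonds here: 0.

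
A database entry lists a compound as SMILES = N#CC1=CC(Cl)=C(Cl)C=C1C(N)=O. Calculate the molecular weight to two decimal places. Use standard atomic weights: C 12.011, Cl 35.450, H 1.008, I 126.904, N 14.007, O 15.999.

215.03 g/mol

First, the molecular formula is C8H4Cl2N2O (counting implicit H from valence).
  C: 8 × 12.011 = 96.088
  Cl: 2 × 35.450 = 70.900
  H: 4 × 1.008 = 4.032
  N: 2 × 14.007 = 28.014
  O: 1 × 15.999 = 15.999
Sum: 8×12.011 + 2×35.450 + 4×1.008 + 2×14.007 + 1×15.999 = 215.033 → 215.03 g/mol.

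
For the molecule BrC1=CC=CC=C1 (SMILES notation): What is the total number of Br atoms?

Scan the SMILES for Br atoms (remember two-letter symbols like Cl and Br are single atoms).
Bromine count: 1.

1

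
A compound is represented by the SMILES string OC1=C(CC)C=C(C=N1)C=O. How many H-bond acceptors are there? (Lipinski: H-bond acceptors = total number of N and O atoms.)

3

N atoms: 1; O atoms: 2.
Lipinski HBA = 1 + 2 = 3.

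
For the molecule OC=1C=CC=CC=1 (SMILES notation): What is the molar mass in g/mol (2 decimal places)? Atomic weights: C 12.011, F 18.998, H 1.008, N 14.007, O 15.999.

First, the molecular formula is C6H6O (counting implicit H from valence).
  C: 6 × 12.011 = 72.066
  H: 6 × 1.008 = 6.048
  O: 1 × 15.999 = 15.999
Sum: 6×12.011 + 6×1.008 + 1×15.999 = 94.113 → 94.11 g/mol.

94.11 g/mol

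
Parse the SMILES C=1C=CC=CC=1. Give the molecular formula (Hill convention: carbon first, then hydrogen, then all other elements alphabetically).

Walk through each heavy atom and fill implicit hydrogens from standard valence (C 4, N 3, O 2, S 2, halogen 1):
  atom 1: C, bond orders sum to 3 (valence 4) → 1 H
  atom 2: C, bond orders sum to 3 (valence 4) → 1 H
  atom 3: C, bond orders sum to 3 (valence 4) → 1 H
  atom 4: C, bond orders sum to 3 (valence 4) → 1 H
  atom 5: C, bond orders sum to 3 (valence 4) → 1 H
  atom 6: C, bond orders sum to 3 (valence 4) → 1 H
Totals → C:6, H:6.
In Hill order: C6H6.

C6H6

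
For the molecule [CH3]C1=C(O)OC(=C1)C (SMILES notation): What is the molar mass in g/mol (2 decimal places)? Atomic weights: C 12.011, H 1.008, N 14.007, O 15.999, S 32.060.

First, the molecular formula is C6H8O2 (counting implicit H from valence).
  C: 6 × 12.011 = 72.066
  H: 8 × 1.008 = 8.064
  O: 2 × 15.999 = 31.998
Sum: 6×12.011 + 8×1.008 + 2×15.999 = 112.128 → 112.13 g/mol.

112.13 g/mol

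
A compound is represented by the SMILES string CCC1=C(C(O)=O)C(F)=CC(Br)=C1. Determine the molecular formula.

Walk through each heavy atom and fill implicit hydrogens from standard valence (C 4, N 3, O 2, S 2, halogen 1):
  atom 1: C, bond orders sum to 1 (valence 4) → 3 H
  atom 2: C, bond orders sum to 2 (valence 4) → 2 H
  atom 3: C, bond orders sum to 4 (valence 4) → 0 H
  atom 4: C, bond orders sum to 4 (valence 4) → 0 H
  atom 5: C, bond orders sum to 4 (valence 4) → 0 H
  atom 6: O, bond orders sum to 1 (valence 2) → 1 H
  atom 7: O, bond orders sum to 2 (valence 2) → 0 H
  atom 8: C, bond orders sum to 4 (valence 4) → 0 H
  atom 9: F (halogen, monovalent) → 0 H
  atom 10: C, bond orders sum to 3 (valence 4) → 1 H
  atom 11: C, bond orders sum to 4 (valence 4) → 0 H
  atom 12: Br (halogen, monovalent) → 0 H
  atom 13: C, bond orders sum to 3 (valence 4) → 1 H
Totals → C:9, H:8, Br:1, F:1, O:2.
In Hill order: C9H8BrFO2.

C9H8BrFO2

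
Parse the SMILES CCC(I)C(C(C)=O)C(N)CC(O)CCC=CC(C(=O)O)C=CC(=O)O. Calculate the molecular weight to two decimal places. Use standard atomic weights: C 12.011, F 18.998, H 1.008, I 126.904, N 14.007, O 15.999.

First, the molecular formula is C18H28INO6 (counting implicit H from valence).
  C: 18 × 12.011 = 216.198
  H: 28 × 1.008 = 28.224
  I: 1 × 126.904 = 126.904
  N: 1 × 14.007 = 14.007
  O: 6 × 15.999 = 95.994
Sum: 18×12.011 + 28×1.008 + 1×126.904 + 1×14.007 + 6×15.999 = 481.327 → 481.33 g/mol.

481.33 g/mol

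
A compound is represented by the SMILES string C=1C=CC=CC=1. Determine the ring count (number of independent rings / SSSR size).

1

In SMILES, each pair of matching ring-closure digits denotes one ring-closing bond; the number of such bonds equals the number of independent rings.
Ring-closure bonds here: 1.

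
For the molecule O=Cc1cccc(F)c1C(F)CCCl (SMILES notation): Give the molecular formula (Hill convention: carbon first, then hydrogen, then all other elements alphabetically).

Walk through each heavy atom and fill implicit hydrogens from standard valence (C 4, N 3, O 2, S 2, halogen 1); for lowercase aromatic atoms, an aromatic c carries 1 H when it has two neighbours and 0 H with three, and aromatic n carries 0 H:
  atom 1: O, bond orders sum to 2 (valence 2) → 0 H
  atom 2: C, bond orders sum to 3 (valence 4) → 1 H
  atom 3: aromatic c, 3 neighbours → 0 H
  atom 4: aromatic c, 2 neighbours → 1 H
  atom 5: aromatic c, 2 neighbours → 1 H
  atom 6: aromatic c, 2 neighbours → 1 H
  atom 7: aromatic c, 3 neighbours → 0 H
  atom 8: F (halogen, monovalent) → 0 H
  atom 9: aromatic c, 3 neighbours → 0 H
  atom 10: C, bond orders sum to 3 (valence 4) → 1 H
  atom 11: F (halogen, monovalent) → 0 H
  atom 12: C, bond orders sum to 2 (valence 4) → 2 H
  atom 13: C, bond orders sum to 2 (valence 4) → 2 H
  atom 14: Cl (halogen, monovalent) → 0 H
Totals → C:10, H:9, Cl:1, F:2, O:1.
In Hill order: C10H9ClF2O.

C10H9ClF2O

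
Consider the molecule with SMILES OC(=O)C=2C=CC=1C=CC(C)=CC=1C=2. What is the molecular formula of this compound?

C12H10O2

Walk through each heavy atom and fill implicit hydrogens from standard valence (C 4, N 3, O 2, S 2, halogen 1):
  atom 1: O, bond orders sum to 1 (valence 2) → 1 H
  atom 2: C, bond orders sum to 4 (valence 4) → 0 H
  atom 3: O, bond orders sum to 2 (valence 2) → 0 H
  atom 4: C, bond orders sum to 4 (valence 4) → 0 H
  atom 5: C, bond orders sum to 3 (valence 4) → 1 H
  atom 6: C, bond orders sum to 3 (valence 4) → 1 H
  atom 7: C, bond orders sum to 4 (valence 4) → 0 H
  atom 8: C, bond orders sum to 3 (valence 4) → 1 H
  atom 9: C, bond orders sum to 3 (valence 4) → 1 H
  atom 10: C, bond orders sum to 4 (valence 4) → 0 H
  atom 11: C, bond orders sum to 1 (valence 4) → 3 H
  atom 12: C, bond orders sum to 3 (valence 4) → 1 H
  atom 13: C, bond orders sum to 4 (valence 4) → 0 H
  atom 14: C, bond orders sum to 3 (valence 4) → 1 H
Totals → C:12, H:10, O:2.
In Hill order: C12H10O2.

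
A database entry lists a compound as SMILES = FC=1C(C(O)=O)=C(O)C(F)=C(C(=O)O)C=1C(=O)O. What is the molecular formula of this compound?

Walk through each heavy atom and fill implicit hydrogens from standard valence (C 4, N 3, O 2, S 2, halogen 1):
  atom 1: F (halogen, monovalent) → 0 H
  atom 2: C, bond orders sum to 4 (valence 4) → 0 H
  atom 3: C, bond orders sum to 4 (valence 4) → 0 H
  atom 4: C, bond orders sum to 4 (valence 4) → 0 H
  atom 5: O, bond orders sum to 1 (valence 2) → 1 H
  atom 6: O, bond orders sum to 2 (valence 2) → 0 H
  atom 7: C, bond orders sum to 4 (valence 4) → 0 H
  atom 8: O, bond orders sum to 1 (valence 2) → 1 H
  atom 9: C, bond orders sum to 4 (valence 4) → 0 H
  atom 10: F (halogen, monovalent) → 0 H
  atom 11: C, bond orders sum to 4 (valence 4) → 0 H
  atom 12: C, bond orders sum to 4 (valence 4) → 0 H
  atom 13: O, bond orders sum to 2 (valence 2) → 0 H
  atom 14: O, bond orders sum to 1 (valence 2) → 1 H
  atom 15: C, bond orders sum to 4 (valence 4) → 0 H
  atom 16: C, bond orders sum to 4 (valence 4) → 0 H
  atom 17: O, bond orders sum to 2 (valence 2) → 0 H
  atom 18: O, bond orders sum to 1 (valence 2) → 1 H
Totals → C:9, H:4, F:2, O:7.

C9H4F2O7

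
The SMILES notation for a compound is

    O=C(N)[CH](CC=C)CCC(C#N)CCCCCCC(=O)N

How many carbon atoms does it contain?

16

Count every carbon token in the SMILES (each C, including those in ring-closure positions and inside branches).
Carbon count: 16.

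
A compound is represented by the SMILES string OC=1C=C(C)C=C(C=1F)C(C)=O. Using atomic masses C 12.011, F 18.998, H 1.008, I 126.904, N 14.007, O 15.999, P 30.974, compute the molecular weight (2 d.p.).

First, the molecular formula is C9H9FO2 (counting implicit H from valence).
  C: 9 × 12.011 = 108.099
  F: 1 × 18.998 = 18.998
  H: 9 × 1.008 = 9.072
  O: 2 × 15.999 = 31.998
Sum: 9×12.011 + 1×18.998 + 9×1.008 + 2×15.999 = 168.167 → 168.17 g/mol.

168.17 g/mol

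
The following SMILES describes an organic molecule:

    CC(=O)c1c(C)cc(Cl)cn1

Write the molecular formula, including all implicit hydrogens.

Walk through each heavy atom and fill implicit hydrogens from standard valence (C 4, N 3, O 2, S 2, halogen 1); for lowercase aromatic atoms, an aromatic c carries 1 H when it has two neighbours and 0 H with three, and aromatic n carries 0 H:
  atom 1: C, bond orders sum to 1 (valence 4) → 3 H
  atom 2: C, bond orders sum to 4 (valence 4) → 0 H
  atom 3: O, bond orders sum to 2 (valence 2) → 0 H
  atom 4: aromatic c, 3 neighbours → 0 H
  atom 5: aromatic c, 3 neighbours → 0 H
  atom 6: C, bond orders sum to 1 (valence 4) → 3 H
  atom 7: aromatic c, 2 neighbours → 1 H
  atom 8: aromatic c, 3 neighbours → 0 H
  atom 9: Cl (halogen, monovalent) → 0 H
  atom 10: aromatic c, 2 neighbours → 1 H
  atom 11: aromatic n, 2 neighbours → 0 H
Totals → C:8, H:8, Cl:1, N:1, O:1.
In Hill order: C8H8ClNO.

C8H8ClNO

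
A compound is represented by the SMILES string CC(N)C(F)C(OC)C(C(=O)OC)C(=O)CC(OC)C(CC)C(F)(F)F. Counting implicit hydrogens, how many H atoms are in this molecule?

Walk through each heavy atom and fill implicit hydrogens from standard valence (C 4, N 3, O 2, S 2, halogen 1):
  atom 1: C, bond orders sum to 1 (valence 4) → 3 H
  atom 2: C, bond orders sum to 3 (valence 4) → 1 H
  atom 3: N, bond orders sum to 1 (valence 3) → 2 H
  atom 4: C, bond orders sum to 3 (valence 4) → 1 H
  atom 5: F (halogen, monovalent) → 0 H
  atom 6: C, bond orders sum to 3 (valence 4) → 1 H
  atom 7: O, bond orders sum to 2 (valence 2) → 0 H
  atom 8: C, bond orders sum to 1 (valence 4) → 3 H
  atom 9: C, bond orders sum to 3 (valence 4) → 1 H
  atom 10: C, bond orders sum to 4 (valence 4) → 0 H
  atom 11: O, bond orders sum to 2 (valence 2) → 0 H
  atom 12: O, bond orders sum to 2 (valence 2) → 0 H
  atom 13: C, bond orders sum to 1 (valence 4) → 3 H
  atom 14: C, bond orders sum to 4 (valence 4) → 0 H
  atom 15: O, bond orders sum to 2 (valence 2) → 0 H
  atom 16: C, bond orders sum to 2 (valence 4) → 2 H
  atom 17: C, bond orders sum to 3 (valence 4) → 1 H
  atom 18: O, bond orders sum to 2 (valence 2) → 0 H
  atom 19: C, bond orders sum to 1 (valence 4) → 3 H
  atom 20: C, bond orders sum to 3 (valence 4) → 1 H
  atom 21: C, bond orders sum to 2 (valence 4) → 2 H
  atom 22: C, bond orders sum to 1 (valence 4) → 3 H
  atom 23: C, bond orders sum to 4 (valence 4) → 0 H
  atom 24: F (halogen, monovalent) → 0 H
  atom 25: F (halogen, monovalent) → 0 H
  atom 26: F (halogen, monovalent) → 0 H
Total hydrogens: 27.

27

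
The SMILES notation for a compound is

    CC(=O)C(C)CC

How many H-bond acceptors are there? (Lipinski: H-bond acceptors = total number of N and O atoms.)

1

N atoms: 0; O atoms: 1.
Lipinski HBA = 0 + 1 = 1.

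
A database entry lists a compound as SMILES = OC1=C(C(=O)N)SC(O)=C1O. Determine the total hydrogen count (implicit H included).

5

Walk through each heavy atom and fill implicit hydrogens from standard valence (C 4, N 3, O 2, S 2, halogen 1):
  atom 1: O, bond orders sum to 1 (valence 2) → 1 H
  atom 2: C, bond orders sum to 4 (valence 4) → 0 H
  atom 3: C, bond orders sum to 4 (valence 4) → 0 H
  atom 4: C, bond orders sum to 4 (valence 4) → 0 H
  atom 5: O, bond orders sum to 2 (valence 2) → 0 H
  atom 6: N, bond orders sum to 1 (valence 3) → 2 H
  atom 7: S, bond orders sum to 2 (valence 2) → 0 H
  atom 8: C, bond orders sum to 4 (valence 4) → 0 H
  atom 9: O, bond orders sum to 1 (valence 2) → 1 H
  atom 10: C, bond orders sum to 4 (valence 4) → 0 H
  atom 11: O, bond orders sum to 1 (valence 2) → 1 H
Total hydrogens: 5.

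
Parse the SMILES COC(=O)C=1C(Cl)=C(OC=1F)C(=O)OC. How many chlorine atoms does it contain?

Scan the SMILES for Cl atoms (remember two-letter symbols like Cl and Br are single atoms).
Chlorine count: 1.

1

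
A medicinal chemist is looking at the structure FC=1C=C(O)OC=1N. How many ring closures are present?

In SMILES, each pair of matching ring-closure digits denotes one ring-closing bond; the number of such bonds equals the number of independent rings.
Ring-closure bonds here: 1.

1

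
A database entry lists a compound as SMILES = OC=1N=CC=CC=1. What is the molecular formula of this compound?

C5H5NO

Walk through each heavy atom and fill implicit hydrogens from standard valence (C 4, N 3, O 2, S 2, halogen 1):
  atom 1: O, bond orders sum to 1 (valence 2) → 1 H
  atom 2: C, bond orders sum to 4 (valence 4) → 0 H
  atom 3: N, bond orders sum to 3 (valence 3) → 0 H
  atom 4: C, bond orders sum to 3 (valence 4) → 1 H
  atom 5: C, bond orders sum to 3 (valence 4) → 1 H
  atom 6: C, bond orders sum to 3 (valence 4) → 1 H
  atom 7: C, bond orders sum to 3 (valence 4) → 1 H
Totals → C:5, H:5, N:1, O:1.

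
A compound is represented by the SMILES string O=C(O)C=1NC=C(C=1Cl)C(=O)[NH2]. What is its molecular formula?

C6H5ClN2O3

Walk through each heavy atom and fill implicit hydrogens from standard valence (C 4, N 3, O 2, S 2, halogen 1):
  atom 1: O, bond orders sum to 2 (valence 2) → 0 H
  atom 2: C, bond orders sum to 4 (valence 4) → 0 H
  atom 3: O, bond orders sum to 1 (valence 2) → 1 H
  atom 4: C, bond orders sum to 4 (valence 4) → 0 H
  atom 5: N, bond orders sum to 2 (valence 3) → 1 H
  atom 6: C, bond orders sum to 3 (valence 4) → 1 H
  atom 7: C, bond orders sum to 4 (valence 4) → 0 H
  atom 8: C, bond orders sum to 4 (valence 4) → 0 H
  atom 9: Cl (halogen, monovalent) → 0 H
  atom 10: C, bond orders sum to 4 (valence 4) → 0 H
  atom 11: O, bond orders sum to 2 (valence 2) → 0 H
  atom 12: N with explicit H count 2
Totals → C:6, H:5, Cl:1, N:2, O:3.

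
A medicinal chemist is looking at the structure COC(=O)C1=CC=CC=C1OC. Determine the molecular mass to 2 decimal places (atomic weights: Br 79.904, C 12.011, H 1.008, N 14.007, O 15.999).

166.18 g/mol

First, the molecular formula is C9H10O3 (counting implicit H from valence).
  C: 9 × 12.011 = 108.099
  H: 10 × 1.008 = 10.080
  O: 3 × 15.999 = 47.997
Sum: 9×12.011 + 10×1.008 + 3×15.999 = 166.176 → 166.18 g/mol.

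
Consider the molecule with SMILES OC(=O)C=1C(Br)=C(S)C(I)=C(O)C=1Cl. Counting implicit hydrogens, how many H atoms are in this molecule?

Walk through each heavy atom and fill implicit hydrogens from standard valence (C 4, N 3, O 2, S 2, halogen 1):
  atom 1: O, bond orders sum to 1 (valence 2) → 1 H
  atom 2: C, bond orders sum to 4 (valence 4) → 0 H
  atom 3: O, bond orders sum to 2 (valence 2) → 0 H
  atom 4: C, bond orders sum to 4 (valence 4) → 0 H
  atom 5: C, bond orders sum to 4 (valence 4) → 0 H
  atom 6: Br (halogen, monovalent) → 0 H
  atom 7: C, bond orders sum to 4 (valence 4) → 0 H
  atom 8: S, bond orders sum to 1 (valence 2) → 1 H
  atom 9: C, bond orders sum to 4 (valence 4) → 0 H
  atom 10: I (halogen, monovalent) → 0 H
  atom 11: C, bond orders sum to 4 (valence 4) → 0 H
  atom 12: O, bond orders sum to 1 (valence 2) → 1 H
  atom 13: C, bond orders sum to 4 (valence 4) → 0 H
  atom 14: Cl (halogen, monovalent) → 0 H
Total hydrogens: 3.

3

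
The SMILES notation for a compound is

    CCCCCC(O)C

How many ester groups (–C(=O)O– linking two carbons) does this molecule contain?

Scan the SMILES for the ester motif — none present.
Groups that are present: 1 hydroxyl.

0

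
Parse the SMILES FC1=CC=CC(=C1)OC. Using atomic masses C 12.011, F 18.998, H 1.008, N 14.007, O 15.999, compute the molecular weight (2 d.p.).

First, the molecular formula is C7H7FO (counting implicit H from valence).
  C: 7 × 12.011 = 84.077
  F: 1 × 18.998 = 18.998
  H: 7 × 1.008 = 7.056
  O: 1 × 15.999 = 15.999
Sum: 7×12.011 + 1×18.998 + 7×1.008 + 1×15.999 = 126.130 → 126.13 g/mol.

126.13 g/mol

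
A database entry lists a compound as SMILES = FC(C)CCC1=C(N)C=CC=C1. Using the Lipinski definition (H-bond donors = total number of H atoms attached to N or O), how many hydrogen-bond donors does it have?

Donors: find every N or O and count the H atoms it carries.
  atom 8 (N): bond orders sum to 1 → 2 H
Lipinski HBD = 2.

2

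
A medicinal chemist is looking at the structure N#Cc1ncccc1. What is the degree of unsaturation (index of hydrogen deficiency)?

6

Molecular formula: C6H4N2.
DoU = (2C + 2 + N − H − X) / 2, where X is the halogen count and O/S are ignored.
    = (2·6 + 2 + 2 − 4 − 0) / 2 = 12 / 2 = 6.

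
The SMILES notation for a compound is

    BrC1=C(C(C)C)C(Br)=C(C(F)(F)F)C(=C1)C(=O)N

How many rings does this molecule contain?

In SMILES, each pair of matching ring-closure digits denotes one ring-closing bond; the number of such bonds equals the number of independent rings.
Ring-closure bonds here: 1.

1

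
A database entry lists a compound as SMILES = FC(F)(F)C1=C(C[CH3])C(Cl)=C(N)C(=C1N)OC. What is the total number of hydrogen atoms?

Walk through each heavy atom and fill implicit hydrogens from standard valence (C 4, N 3, O 2, S 2, halogen 1):
  atom 1: F (halogen, monovalent) → 0 H
  atom 2: C, bond orders sum to 4 (valence 4) → 0 H
  atom 3: F (halogen, monovalent) → 0 H
  atom 4: F (halogen, monovalent) → 0 H
  atom 5: C, bond orders sum to 4 (valence 4) → 0 H
  atom 6: C, bond orders sum to 4 (valence 4) → 0 H
  atom 7: C, bond orders sum to 2 (valence 4) → 2 H
  atom 8: C with explicit H count 3
  atom 9: C, bond orders sum to 4 (valence 4) → 0 H
  atom 10: Cl (halogen, monovalent) → 0 H
  atom 11: C, bond orders sum to 4 (valence 4) → 0 H
  atom 12: N, bond orders sum to 1 (valence 3) → 2 H
  atom 13: C, bond orders sum to 4 (valence 4) → 0 H
  atom 14: C, bond orders sum to 4 (valence 4) → 0 H
  atom 15: N, bond orders sum to 1 (valence 3) → 2 H
  atom 16: O, bond orders sum to 2 (valence 2) → 0 H
  atom 17: C, bond orders sum to 1 (valence 4) → 3 H
Total hydrogens: 12.

12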